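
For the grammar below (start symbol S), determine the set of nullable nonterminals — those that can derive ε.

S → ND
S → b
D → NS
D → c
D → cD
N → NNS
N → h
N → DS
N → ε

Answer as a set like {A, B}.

{N}

Directly nullable (have an ε-rule): {N}.
Not nullable: D, S — each has a terminal in every rule's right-hand side or depends on a non-nullable symbol.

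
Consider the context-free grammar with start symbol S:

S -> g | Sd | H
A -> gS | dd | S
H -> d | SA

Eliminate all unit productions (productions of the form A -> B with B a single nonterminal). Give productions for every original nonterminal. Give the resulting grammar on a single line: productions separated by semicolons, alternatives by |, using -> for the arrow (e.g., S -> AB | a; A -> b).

S -> d | g | SA | Sd; A -> d | g | SA | Sd | dd | gS; H -> d | SA

Unit productions: A->S, S->H.
Unit pairs (A ⇒* B via units): (A,H), (A,S), (S,H).
S: inherits non-unit rules of {H, S} → SA | Sd | d | g.
A: inherits non-unit rules of {A, H, S} → SA | Sd | d | dd | g | gS.
H: inherits non-unit rules of {H} → SA | d.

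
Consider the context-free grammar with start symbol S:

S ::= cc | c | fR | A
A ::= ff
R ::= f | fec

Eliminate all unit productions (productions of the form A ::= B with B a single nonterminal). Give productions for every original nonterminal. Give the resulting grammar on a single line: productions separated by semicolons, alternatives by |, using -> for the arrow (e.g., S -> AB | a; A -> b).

S -> c | cc | fR | ff; A -> ff; R -> f | fec

Unit productions: S->A.
Unit pairs (A ⇒* B via units): (S,A).
S: inherits non-unit rules of {A, S} → c | cc | fR | ff.
A: inherits non-unit rules of {A} → ff.
R: inherits non-unit rules of {R} → f | fec.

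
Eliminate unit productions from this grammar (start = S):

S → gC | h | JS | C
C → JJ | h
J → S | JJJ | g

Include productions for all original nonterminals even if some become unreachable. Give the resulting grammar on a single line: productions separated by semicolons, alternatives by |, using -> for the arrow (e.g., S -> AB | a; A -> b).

Unit productions: J->S, S->C.
Unit pairs (A ⇒* B via units): (J,C), (J,S), (S,C).
S: inherits non-unit rules of {C, S} → JJ | JS | gC | h.
C: inherits non-unit rules of {C} → JJ | h.
J: inherits non-unit rules of {C, J, S} → JJ | JJJ | JS | g | gC | h.

S -> h | JJ | JS | gC; C -> h | JJ; J -> g | h | JJ | JS | gC | JJJ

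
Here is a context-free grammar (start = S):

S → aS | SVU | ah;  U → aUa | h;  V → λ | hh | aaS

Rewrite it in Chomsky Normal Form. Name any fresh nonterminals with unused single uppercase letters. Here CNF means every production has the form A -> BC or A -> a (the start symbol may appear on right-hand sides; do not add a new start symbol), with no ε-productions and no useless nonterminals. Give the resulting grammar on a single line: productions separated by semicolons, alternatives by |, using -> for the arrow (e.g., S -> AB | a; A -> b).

Nullable: {V}; after ε-elimination: S -> SU | aS | ah | SVU; U -> h | aUa; V -> hh | aaS.
No unit productions to eliminate.
TERM: introduce A -> a, B -> h and substitute in every rule of length ≥2.
BIN: S -> SVU becomes S -> SC, C -> VU; U -> AUA becomes U -> AD, D -> UA; V -> AAS becomes V -> AE, E -> AS.

S -> AB | AS | SC | SU; A -> a; B -> h; C -> VU; D -> UA; E -> AS; U -> h | AD; V -> AE | BB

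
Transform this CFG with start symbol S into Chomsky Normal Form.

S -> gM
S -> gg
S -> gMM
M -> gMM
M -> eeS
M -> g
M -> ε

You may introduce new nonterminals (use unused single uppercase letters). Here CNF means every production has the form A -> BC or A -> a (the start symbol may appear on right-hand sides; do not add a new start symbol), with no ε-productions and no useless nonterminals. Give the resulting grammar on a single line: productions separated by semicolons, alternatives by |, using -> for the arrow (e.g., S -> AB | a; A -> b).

S -> g | BB | BE | BM; A -> e; B -> g; C -> AS; D -> MM; E -> MM; M -> g | AC | BD | BM

Nullable: {M}; after ε-elimination: S -> g | gM | gg | gMM; M -> g | gM | eeS | gMM.
No unit productions to eliminate.
TERM: introduce A -> e, B -> g and substitute in every rule of length ≥2.
BIN: M -> AAS becomes M -> AC, C -> AS; M -> BMM becomes M -> BD, D -> MM; S -> BMM becomes S -> BE, E -> MM.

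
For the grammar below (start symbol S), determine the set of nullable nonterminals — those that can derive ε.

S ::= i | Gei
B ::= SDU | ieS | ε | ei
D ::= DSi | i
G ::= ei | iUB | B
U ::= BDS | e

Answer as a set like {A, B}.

Directly nullable (have an ε-rule): {B}.
G is nullable via G -> B (every symbol on the right is already known nullable).
Not nullable: D, S, U — each has a terminal in every rule's right-hand side or depends on a non-nullable symbol.

{B, G}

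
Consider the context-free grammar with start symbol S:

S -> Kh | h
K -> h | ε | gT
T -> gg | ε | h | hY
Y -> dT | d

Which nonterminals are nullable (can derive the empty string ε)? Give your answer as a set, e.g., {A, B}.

{K, T}

Directly nullable (have an ε-rule): {K, T}.
Not nullable: S, Y — each has a terminal in every rule's right-hand side or depends on a non-nullable symbol.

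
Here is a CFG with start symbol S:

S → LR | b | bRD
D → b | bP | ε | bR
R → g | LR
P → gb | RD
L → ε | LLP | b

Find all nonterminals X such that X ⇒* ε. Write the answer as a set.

Directly nullable (have an ε-rule): {D, L}.
Not nullable: P, R, S — each has a terminal in every rule's right-hand side or depends on a non-nullable symbol.

{D, L}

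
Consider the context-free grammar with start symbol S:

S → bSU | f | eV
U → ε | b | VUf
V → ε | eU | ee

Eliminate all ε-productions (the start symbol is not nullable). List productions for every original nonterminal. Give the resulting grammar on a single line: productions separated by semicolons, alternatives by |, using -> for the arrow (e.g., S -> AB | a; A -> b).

S -> e | f | bS | eV | bSU; U -> b | f | Uf | Vf | VUf; V -> e | eU | ee

Nullable set: {U, V}.
S -> bSU: U nullable, giving bS | bSU.
S -> eV: V nullable, giving e | eV.
Drop U -> ε.
U -> VUf: V, U nullable, giving Uf | VUf | Vf | f.
Drop V -> ε.
V -> eU: U nullable, giving e | eU.
Unchanged (no nullable symbols): S -> f; U -> b; V -> ee.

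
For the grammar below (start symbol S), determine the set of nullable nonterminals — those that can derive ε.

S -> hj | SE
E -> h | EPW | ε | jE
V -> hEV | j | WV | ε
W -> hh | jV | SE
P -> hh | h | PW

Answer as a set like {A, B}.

{E, V}

Directly nullable (have an ε-rule): {E, V}.
Not nullable: P, S, W — each has a terminal in every rule's right-hand side or depends on a non-nullable symbol.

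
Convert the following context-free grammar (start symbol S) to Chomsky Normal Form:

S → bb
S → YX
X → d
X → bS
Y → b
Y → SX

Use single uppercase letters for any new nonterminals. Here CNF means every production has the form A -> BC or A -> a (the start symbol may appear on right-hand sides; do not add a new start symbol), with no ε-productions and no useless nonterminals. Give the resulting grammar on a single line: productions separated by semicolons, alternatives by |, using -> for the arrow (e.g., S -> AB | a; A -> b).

No ε-productions.
No unit productions to eliminate.
TERM: introduce A -> b and substitute in every rule of length ≥2.

S -> AA | YX; A -> b; X -> d | AS; Y -> b | SX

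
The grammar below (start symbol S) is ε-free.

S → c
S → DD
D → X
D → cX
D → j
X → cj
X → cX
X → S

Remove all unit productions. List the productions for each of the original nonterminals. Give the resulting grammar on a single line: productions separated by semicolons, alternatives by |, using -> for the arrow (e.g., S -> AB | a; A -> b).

S -> c | DD; D -> c | j | DD | cX | cj; X -> c | DD | cX | cj

Unit productions: D->X, X->S.
Unit pairs (A ⇒* B via units): (D,S), (D,X), (X,S).
S: inherits non-unit rules of {S} → DD | c.
D: inherits non-unit rules of {D, S, X} → DD | c | cX | cj | j.
X: inherits non-unit rules of {S, X} → DD | c | cX | cj.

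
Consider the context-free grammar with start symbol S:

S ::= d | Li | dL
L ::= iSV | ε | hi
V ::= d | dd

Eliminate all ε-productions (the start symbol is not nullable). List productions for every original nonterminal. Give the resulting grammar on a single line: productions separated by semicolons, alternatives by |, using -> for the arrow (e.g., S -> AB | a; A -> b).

S -> d | i | Li | dL; L -> hi | iSV; V -> d | dd

Nullable set: {L}.
S -> Li: L nullable, giving Li | i.
S -> dL: L nullable, giving d | dL.
Drop L -> ε.
Unchanged (no nullable symbols): S -> d; L -> hi; L -> iSV; V -> d; V -> dd.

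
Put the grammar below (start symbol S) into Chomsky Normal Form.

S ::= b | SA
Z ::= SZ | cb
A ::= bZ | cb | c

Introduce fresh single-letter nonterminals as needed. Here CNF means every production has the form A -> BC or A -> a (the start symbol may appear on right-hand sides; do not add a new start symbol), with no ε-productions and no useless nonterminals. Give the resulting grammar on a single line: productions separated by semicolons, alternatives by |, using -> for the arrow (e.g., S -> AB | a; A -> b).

S -> b | SA; A -> c | BZ | CB; B -> b; C -> c; Z -> CB | SZ

No ε-productions.
No unit productions to eliminate.
TERM: introduce B -> b, C -> c and substitute in every rule of length ≥2.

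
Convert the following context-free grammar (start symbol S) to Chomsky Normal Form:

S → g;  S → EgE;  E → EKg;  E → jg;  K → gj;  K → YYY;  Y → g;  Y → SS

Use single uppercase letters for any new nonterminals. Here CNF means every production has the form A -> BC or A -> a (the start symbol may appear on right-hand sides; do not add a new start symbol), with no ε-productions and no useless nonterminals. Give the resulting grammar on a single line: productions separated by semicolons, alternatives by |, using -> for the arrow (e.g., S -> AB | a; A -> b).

No ε-productions.
No unit productions to eliminate.
TERM: introduce A -> g, B -> j and substitute in every rule of length ≥2.
BIN: E -> EKA becomes E -> EC, C -> KA; K -> YYY becomes K -> YD, D -> YY; S -> EAE becomes S -> EF, F -> AE.

S -> g | EF; A -> g; B -> j; C -> KA; D -> YY; E -> BA | EC; F -> AE; K -> AB | YD; Y -> g | SS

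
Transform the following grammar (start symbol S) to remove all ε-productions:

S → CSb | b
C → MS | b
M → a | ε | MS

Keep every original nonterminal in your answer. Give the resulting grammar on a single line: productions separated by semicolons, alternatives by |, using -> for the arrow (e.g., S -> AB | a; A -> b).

S -> b | CSb; C -> S | b | MS; M -> S | a | MS

Nullable set: {M}.
C -> MS: M nullable, giving MS | S.
Drop M -> ε.
M -> MS: M nullable, giving MS | S.
Unchanged (no nullable symbols): S -> CSb; S -> b; C -> b; M -> a.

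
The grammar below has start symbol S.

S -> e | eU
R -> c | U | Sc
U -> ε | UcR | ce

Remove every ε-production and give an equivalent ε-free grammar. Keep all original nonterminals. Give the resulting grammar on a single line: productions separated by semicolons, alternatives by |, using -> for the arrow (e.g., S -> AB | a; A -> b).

S -> e | eU; R -> U | c | Sc; U -> c | Uc | cR | ce | UcR

Nullable set: {R, U}.
S -> eU: U nullable, giving e | eU.
R -> U: U nullable, giving U.
Drop U -> ε.
U -> UcR: U, R nullable, giving Uc | UcR | c | cR.
Unchanged (no nullable symbols): S -> e; R -> Sc; R -> c; U -> ce.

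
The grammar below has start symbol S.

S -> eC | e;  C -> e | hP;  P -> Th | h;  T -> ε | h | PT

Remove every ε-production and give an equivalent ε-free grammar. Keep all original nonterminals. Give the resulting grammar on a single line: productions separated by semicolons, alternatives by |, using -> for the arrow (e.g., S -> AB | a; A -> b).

S -> e | eC; C -> e | hP; P -> h | Th; T -> P | h | PT

Nullable set: {T}.
P -> Th: T nullable, giving Th | h.
Drop T -> ε.
T -> PT: T nullable, giving P | PT.
Unchanged (no nullable symbols): S -> e; S -> eC; C -> e; C -> hP; P -> h; T -> h.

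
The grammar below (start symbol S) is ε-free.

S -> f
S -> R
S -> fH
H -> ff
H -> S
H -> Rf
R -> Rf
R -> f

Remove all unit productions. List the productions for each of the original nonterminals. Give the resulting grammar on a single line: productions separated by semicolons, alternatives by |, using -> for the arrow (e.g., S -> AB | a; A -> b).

S -> f | Rf | fH; H -> f | Rf | fH | ff; R -> f | Rf

Unit productions: H->S, S->R.
Unit pairs (A ⇒* B via units): (H,R), (H,S), (S,R).
S: inherits non-unit rules of {R, S} → Rf | f | fH.
H: inherits non-unit rules of {H, R, S} → Rf | f | fH | ff.
R: inherits non-unit rules of {R} → Rf | f.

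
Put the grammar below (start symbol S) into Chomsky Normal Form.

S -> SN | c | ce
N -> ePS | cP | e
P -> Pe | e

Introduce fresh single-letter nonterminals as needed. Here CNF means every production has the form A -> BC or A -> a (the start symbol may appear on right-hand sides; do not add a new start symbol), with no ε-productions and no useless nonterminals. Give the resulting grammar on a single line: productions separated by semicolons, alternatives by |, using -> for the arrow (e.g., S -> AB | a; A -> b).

S -> c | AB | SN; A -> c; B -> e; C -> PS; N -> e | AP | BC; P -> e | PB

No ε-productions.
No unit productions to eliminate.
TERM: introduce A -> c, B -> e and substitute in every rule of length ≥2.
BIN: N -> BPS becomes N -> BC, C -> PS.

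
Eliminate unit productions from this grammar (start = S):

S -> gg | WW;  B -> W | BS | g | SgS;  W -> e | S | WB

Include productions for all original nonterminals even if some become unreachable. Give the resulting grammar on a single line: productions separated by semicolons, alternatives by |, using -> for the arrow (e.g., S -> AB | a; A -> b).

S -> WW | gg; B -> e | g | BS | WB | WW | gg | SgS; W -> e | WB | WW | gg

Unit productions: B->W, W->S.
Unit pairs (A ⇒* B via units): (B,S), (B,W), (W,S).
S: inherits non-unit rules of {S} → WW | gg.
B: inherits non-unit rules of {B, S, W} → BS | SgS | WB | WW | e | g | gg.
W: inherits non-unit rules of {S, W} → WB | WW | e | gg.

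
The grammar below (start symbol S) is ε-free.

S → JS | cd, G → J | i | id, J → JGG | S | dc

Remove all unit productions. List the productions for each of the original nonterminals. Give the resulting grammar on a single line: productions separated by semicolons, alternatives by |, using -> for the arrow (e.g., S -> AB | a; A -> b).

S -> JS | cd; G -> i | JS | cd | dc | id | JGG; J -> JS | cd | dc | JGG

Unit productions: G->J, J->S.
Unit pairs (A ⇒* B via units): (G,J), (G,S), (J,S).
S: inherits non-unit rules of {S} → JS | cd.
G: inherits non-unit rules of {G, J, S} → JGG | JS | cd | dc | i | id.
J: inherits non-unit rules of {J, S} → JGG | JS | cd | dc.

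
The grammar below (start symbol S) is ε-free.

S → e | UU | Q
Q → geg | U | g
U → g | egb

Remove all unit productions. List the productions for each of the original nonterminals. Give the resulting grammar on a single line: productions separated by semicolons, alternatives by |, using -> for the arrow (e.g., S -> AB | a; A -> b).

Unit productions: Q->U, S->Q.
Unit pairs (A ⇒* B via units): (Q,U), (S,Q), (S,U).
S: inherits non-unit rules of {Q, S, U} → UU | e | egb | g | geg.
Q: inherits non-unit rules of {Q, U} → egb | g | geg.
U: inherits non-unit rules of {U} → egb | g.

S -> e | g | UU | egb | geg; Q -> g | egb | geg; U -> g | egb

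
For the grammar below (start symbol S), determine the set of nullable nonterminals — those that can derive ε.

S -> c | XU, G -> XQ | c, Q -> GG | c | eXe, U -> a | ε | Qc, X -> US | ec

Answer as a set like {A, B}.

{U}

Directly nullable (have an ε-rule): {U}.
Not nullable: G, Q, S, X — each has a terminal in every rule's right-hand side or depends on a non-nullable symbol.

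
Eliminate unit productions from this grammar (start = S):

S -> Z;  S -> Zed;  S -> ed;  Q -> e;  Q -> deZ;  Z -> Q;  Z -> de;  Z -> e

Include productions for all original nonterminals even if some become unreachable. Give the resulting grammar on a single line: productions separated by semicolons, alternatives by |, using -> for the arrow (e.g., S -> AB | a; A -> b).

S -> e | de | ed | Zed | deZ; Q -> e | deZ; Z -> e | de | deZ

Unit productions: S->Z, Z->Q.
Unit pairs (A ⇒* B via units): (S,Q), (S,Z), (Z,Q).
S: inherits non-unit rules of {Q, S, Z} → Zed | de | deZ | e | ed.
Q: inherits non-unit rules of {Q} → deZ | e.
Z: inherits non-unit rules of {Q, Z} → de | deZ | e.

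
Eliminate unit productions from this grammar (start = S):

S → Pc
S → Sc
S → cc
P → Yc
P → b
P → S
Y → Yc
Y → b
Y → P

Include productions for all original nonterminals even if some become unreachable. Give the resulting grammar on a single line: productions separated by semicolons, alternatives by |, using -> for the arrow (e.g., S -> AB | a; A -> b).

Unit productions: P->S, Y->P.
Unit pairs (A ⇒* B via units): (P,S), (Y,P), (Y,S).
S: inherits non-unit rules of {S} → Pc | Sc | cc.
P: inherits non-unit rules of {P, S} → Pc | Sc | Yc | b | cc.
Y: inherits non-unit rules of {P, S, Y} → Pc | Sc | Yc | b | cc.

S -> Pc | Sc | cc; P -> b | Pc | Sc | Yc | cc; Y -> b | Pc | Sc | Yc | cc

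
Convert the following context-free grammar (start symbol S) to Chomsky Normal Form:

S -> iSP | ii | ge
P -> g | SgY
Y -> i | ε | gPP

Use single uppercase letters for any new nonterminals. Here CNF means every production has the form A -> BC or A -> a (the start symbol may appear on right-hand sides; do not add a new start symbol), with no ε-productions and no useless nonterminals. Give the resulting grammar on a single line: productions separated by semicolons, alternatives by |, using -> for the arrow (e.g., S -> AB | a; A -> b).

Nullable: {Y}; after ε-elimination: S -> ge | ii | iSP; P -> g | Sg | SgY; Y -> i | gPP.
No unit productions to eliminate.
TERM: introduce B -> e, A -> g, C -> i and substitute in every rule of length ≥2.
BIN: P -> SAY becomes P -> SD, D -> AY; S -> CSP becomes S -> CE, E -> SP; Y -> APP becomes Y -> AF, F -> PP.

S -> AB | CC | CE; A -> g; B -> e; C -> i; D -> AY; E -> SP; F -> PP; P -> g | SA | SD; Y -> i | AF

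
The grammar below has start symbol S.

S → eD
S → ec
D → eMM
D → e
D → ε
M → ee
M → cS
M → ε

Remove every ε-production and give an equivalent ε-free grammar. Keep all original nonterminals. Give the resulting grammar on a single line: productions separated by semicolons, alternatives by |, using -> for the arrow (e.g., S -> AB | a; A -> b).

Nullable set: {D, M}.
S -> eD: D nullable, giving e | eD.
Drop D -> ε.
D -> eMM: M, M nullable, giving e | eM | eMM.
Drop M -> ε.
Unchanged (no nullable symbols): S -> ec; D -> e; M -> cS; M -> ee.

S -> e | eD | ec; D -> e | eM | eMM; M -> cS | ee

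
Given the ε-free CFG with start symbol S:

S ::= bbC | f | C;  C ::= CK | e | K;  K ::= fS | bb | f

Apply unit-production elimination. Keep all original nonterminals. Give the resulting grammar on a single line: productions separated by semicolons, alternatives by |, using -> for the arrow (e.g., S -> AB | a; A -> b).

Unit productions: C->K, S->C.
Unit pairs (A ⇒* B via units): (C,K), (S,C), (S,K).
S: inherits non-unit rules of {C, K, S} → CK | bb | bbC | e | f | fS.
C: inherits non-unit rules of {C, K} → CK | bb | e | f | fS.
K: inherits non-unit rules of {K} → bb | f | fS.

S -> e | f | CK | bb | fS | bbC; C -> e | f | CK | bb | fS; K -> f | bb | fS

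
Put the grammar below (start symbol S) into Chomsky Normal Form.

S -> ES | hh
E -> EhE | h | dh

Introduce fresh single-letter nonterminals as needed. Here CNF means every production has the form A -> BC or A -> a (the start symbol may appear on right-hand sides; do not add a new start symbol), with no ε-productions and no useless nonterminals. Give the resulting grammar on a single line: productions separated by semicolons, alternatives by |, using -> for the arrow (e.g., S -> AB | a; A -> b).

No ε-productions.
No unit productions to eliminate.
TERM: introduce B -> d, A -> h and substitute in every rule of length ≥2.
BIN: E -> EAE becomes E -> EC, C -> AE.

S -> AA | ES; A -> h; B -> d; C -> AE; E -> h | BA | EC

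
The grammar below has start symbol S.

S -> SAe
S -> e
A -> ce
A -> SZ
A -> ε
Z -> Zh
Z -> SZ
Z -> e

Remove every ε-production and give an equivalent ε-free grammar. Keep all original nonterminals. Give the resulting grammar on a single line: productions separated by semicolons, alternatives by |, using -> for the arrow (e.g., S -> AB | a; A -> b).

Nullable set: {A}.
S -> SAe: A nullable, giving SAe | Se.
Drop A -> ε.
Unchanged (no nullable symbols): S -> e; A -> SZ; A -> ce; Z -> SZ; Z -> Zh; Z -> e.

S -> e | Se | SAe; A -> SZ | ce; Z -> e | SZ | Zh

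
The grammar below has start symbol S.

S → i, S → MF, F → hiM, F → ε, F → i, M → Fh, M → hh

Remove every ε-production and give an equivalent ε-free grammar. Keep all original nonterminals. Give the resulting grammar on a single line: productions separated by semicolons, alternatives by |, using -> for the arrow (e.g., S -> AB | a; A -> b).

Nullable set: {F}.
S -> MF: F nullable, giving M | MF.
Drop F -> ε.
M -> Fh: F nullable, giving Fh | h.
Unchanged (no nullable symbols): S -> i; F -> hiM; F -> i; M -> hh.

S -> M | i | MF; F -> i | hiM; M -> h | Fh | hh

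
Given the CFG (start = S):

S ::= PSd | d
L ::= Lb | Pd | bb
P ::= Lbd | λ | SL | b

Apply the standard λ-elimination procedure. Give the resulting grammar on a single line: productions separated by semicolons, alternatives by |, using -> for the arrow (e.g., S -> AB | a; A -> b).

S -> d | Sd | PSd; L -> d | Lb | Pd | bb; P -> b | SL | Lbd

Nullable set: {P}.
S -> PSd: P nullable, giving PSd | Sd.
L -> Pd: P nullable, giving Pd | d.
Drop P -> λ.
Unchanged (no nullable symbols): S -> d; L -> Lb; L -> bb; P -> Lbd; P -> SL; P -> b.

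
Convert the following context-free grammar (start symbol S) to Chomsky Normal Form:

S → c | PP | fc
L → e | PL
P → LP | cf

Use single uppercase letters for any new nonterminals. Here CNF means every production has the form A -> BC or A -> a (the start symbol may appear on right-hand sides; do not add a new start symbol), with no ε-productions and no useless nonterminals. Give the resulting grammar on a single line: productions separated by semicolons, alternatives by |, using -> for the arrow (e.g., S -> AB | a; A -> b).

No ε-productions.
No unit productions to eliminate.
TERM: introduce A -> c, B -> f and substitute in every rule of length ≥2.

S -> c | BA | PP; A -> c; B -> f; L -> e | PL; P -> AB | LP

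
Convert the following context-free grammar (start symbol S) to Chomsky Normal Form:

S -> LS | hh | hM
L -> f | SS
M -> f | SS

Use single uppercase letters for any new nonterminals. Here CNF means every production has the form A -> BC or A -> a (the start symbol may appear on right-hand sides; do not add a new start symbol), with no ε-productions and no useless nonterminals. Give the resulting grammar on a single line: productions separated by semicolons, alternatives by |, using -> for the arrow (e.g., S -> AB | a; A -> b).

No ε-productions.
No unit productions to eliminate.
TERM: introduce A -> h and substitute in every rule of length ≥2.

S -> AA | AM | LS; A -> h; L -> f | SS; M -> f | SS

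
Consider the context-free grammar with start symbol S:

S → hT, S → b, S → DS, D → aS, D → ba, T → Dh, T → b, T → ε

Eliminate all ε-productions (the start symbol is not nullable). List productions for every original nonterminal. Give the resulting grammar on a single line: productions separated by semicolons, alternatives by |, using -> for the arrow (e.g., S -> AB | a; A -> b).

Nullable set: {T}.
S -> hT: T nullable, giving h | hT.
Drop T -> ε.
Unchanged (no nullable symbols): S -> DS; S -> b; D -> aS; D -> ba; T -> Dh; T -> b.

S -> b | h | DS | hT; D -> aS | ba; T -> b | Dh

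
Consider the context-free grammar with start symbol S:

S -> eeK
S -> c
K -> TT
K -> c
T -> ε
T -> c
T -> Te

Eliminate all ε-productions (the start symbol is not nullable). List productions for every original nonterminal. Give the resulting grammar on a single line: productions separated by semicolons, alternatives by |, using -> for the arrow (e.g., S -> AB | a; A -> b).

Nullable set: {K, T}.
S -> eeK: K nullable, giving ee | eeK.
K -> TT: T, T nullable, giving T | TT.
Drop T -> ε.
T -> Te: T nullable, giving Te | e.
Unchanged (no nullable symbols): S -> c; K -> c; T -> c.

S -> c | ee | eeK; K -> T | c | TT; T -> c | e | Te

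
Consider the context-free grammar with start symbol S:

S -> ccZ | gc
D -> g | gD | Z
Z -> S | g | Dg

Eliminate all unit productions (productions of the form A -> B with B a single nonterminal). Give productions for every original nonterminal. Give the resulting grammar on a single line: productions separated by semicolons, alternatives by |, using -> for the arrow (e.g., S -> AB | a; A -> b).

Unit productions: D->Z, Z->S.
Unit pairs (A ⇒* B via units): (D,S), (D,Z), (Z,S).
S: inherits non-unit rules of {S} → ccZ | gc.
D: inherits non-unit rules of {D, S, Z} → Dg | ccZ | g | gD | gc.
Z: inherits non-unit rules of {S, Z} → Dg | ccZ | g | gc.

S -> gc | ccZ; D -> g | Dg | gD | gc | ccZ; Z -> g | Dg | gc | ccZ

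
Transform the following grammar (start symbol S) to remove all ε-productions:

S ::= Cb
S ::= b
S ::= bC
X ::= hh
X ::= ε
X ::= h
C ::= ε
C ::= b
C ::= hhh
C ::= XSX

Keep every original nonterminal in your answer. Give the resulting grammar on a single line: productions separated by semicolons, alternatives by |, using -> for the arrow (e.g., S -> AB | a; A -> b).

S -> b | Cb | bC; C -> S | b | SX | XS | XSX | hhh; X -> h | hh

Nullable set: {C, X}.
S -> Cb: C nullable, giving Cb | b.
S -> bC: C nullable, giving b | bC.
Drop C -> ε.
C -> XSX: X, X nullable, giving S | SX | XS | XSX.
Drop X -> ε.
Unchanged (no nullable symbols): S -> b; C -> b; C -> hhh; X -> h; X -> hh.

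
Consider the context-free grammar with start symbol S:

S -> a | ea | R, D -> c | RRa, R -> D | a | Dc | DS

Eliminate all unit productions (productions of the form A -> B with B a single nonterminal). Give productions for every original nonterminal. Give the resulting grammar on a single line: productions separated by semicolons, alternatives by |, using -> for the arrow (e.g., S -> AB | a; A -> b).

Unit productions: R->D, S->R.
Unit pairs (A ⇒* B via units): (R,D), (S,D), (S,R).
S: inherits non-unit rules of {D, R, S} → DS | Dc | RRa | a | c | ea.
D: inherits non-unit rules of {D} → RRa | c.
R: inherits non-unit rules of {D, R} → DS | Dc | RRa | a | c.

S -> a | c | DS | Dc | ea | RRa; D -> c | RRa; R -> a | c | DS | Dc | RRa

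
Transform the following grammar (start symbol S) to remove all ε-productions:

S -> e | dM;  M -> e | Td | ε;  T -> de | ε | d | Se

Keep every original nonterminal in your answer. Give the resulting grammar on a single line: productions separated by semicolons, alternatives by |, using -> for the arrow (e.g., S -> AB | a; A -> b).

Nullable set: {M, T}.
S -> dM: M nullable, giving d | dM.
Drop M -> ε.
M -> Td: T nullable, giving Td | d.
Drop T -> ε.
Unchanged (no nullable symbols): S -> e; M -> e; T -> Se; T -> d; T -> de.

S -> d | e | dM; M -> d | e | Td; T -> d | Se | de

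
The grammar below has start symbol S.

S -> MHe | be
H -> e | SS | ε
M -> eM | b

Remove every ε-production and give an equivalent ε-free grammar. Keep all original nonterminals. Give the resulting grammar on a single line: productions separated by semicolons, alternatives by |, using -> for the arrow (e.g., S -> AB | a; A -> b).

Nullable set: {H}.
S -> MHe: H nullable, giving MHe | Me.
Drop H -> ε.
Unchanged (no nullable symbols): S -> be; H -> SS; H -> e; M -> b; M -> eM.

S -> Me | be | MHe; H -> e | SS; M -> b | eM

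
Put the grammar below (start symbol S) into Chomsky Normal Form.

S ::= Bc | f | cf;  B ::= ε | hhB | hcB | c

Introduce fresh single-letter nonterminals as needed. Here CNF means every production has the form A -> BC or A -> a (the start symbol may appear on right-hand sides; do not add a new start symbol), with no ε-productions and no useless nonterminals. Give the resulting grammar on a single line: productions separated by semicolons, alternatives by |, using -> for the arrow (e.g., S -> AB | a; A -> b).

Nullable: {B}; after ε-elimination: S -> c | f | Bc | cf; B -> c | hc | hh | hcB | hhB.
No unit productions to eliminate.
TERM: introduce C -> c, D -> f, A -> h and substitute in every rule of length ≥2.
BIN: B -> AAB becomes B -> AE, E -> AB; B -> ACB becomes B -> AF, F -> CB.

S -> c | f | BC | CD; A -> h; B -> c | AA | AC | AE | AF; C -> c; D -> f; E -> AB; F -> CB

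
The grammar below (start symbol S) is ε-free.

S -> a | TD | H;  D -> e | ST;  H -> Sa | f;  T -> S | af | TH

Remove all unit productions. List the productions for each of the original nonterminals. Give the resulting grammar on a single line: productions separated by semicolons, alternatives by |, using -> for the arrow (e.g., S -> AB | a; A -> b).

Unit productions: S->H, T->S.
Unit pairs (A ⇒* B via units): (S,H), (T,H), (T,S).
S: inherits non-unit rules of {H, S} → Sa | TD | a | f.
D: inherits non-unit rules of {D} → ST | e.
H: inherits non-unit rules of {H} → Sa | f.
T: inherits non-unit rules of {H, S, T} → Sa | TD | TH | a | af | f.

S -> a | f | Sa | TD; D -> e | ST; H -> f | Sa; T -> a | f | Sa | TD | TH | af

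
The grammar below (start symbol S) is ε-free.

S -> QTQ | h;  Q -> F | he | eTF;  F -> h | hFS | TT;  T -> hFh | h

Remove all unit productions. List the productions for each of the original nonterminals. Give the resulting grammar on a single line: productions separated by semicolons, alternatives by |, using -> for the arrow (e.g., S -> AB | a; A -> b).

S -> h | QTQ; F -> h | TT | hFS; Q -> h | TT | he | eTF | hFS; T -> h | hFh

Unit productions: Q->F.
Unit pairs (A ⇒* B via units): (Q,F).
S: inherits non-unit rules of {S} → QTQ | h.
F: inherits non-unit rules of {F} → TT | h | hFS.
Q: inherits non-unit rules of {F, Q} → TT | eTF | h | hFS | he.
T: inherits non-unit rules of {T} → h | hFh.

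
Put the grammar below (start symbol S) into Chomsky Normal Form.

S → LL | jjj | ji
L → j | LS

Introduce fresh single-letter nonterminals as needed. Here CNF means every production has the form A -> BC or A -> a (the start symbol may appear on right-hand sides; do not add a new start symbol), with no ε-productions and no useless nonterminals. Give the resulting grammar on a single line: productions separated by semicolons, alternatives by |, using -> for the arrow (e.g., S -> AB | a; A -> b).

No ε-productions.
No unit productions to eliminate.
TERM: introduce B -> i, A -> j and substitute in every rule of length ≥2.
BIN: S -> AAA becomes S -> AC, C -> AA.

S -> AB | AC | LL; A -> j; B -> i; C -> AA; L -> j | LS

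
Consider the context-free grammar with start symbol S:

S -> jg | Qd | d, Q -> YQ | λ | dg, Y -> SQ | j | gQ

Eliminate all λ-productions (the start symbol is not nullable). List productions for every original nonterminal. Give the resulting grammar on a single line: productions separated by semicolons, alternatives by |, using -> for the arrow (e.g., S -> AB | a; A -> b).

Nullable set: {Q}.
S -> Qd: Q nullable, giving Qd | d.
Drop Q -> λ.
Q -> YQ: Q nullable, giving Y | YQ.
Y -> SQ: Q nullable, giving S | SQ.
Y -> gQ: Q nullable, giving g | gQ.
Unchanged (no nullable symbols): S -> d; S -> jg; Q -> dg; Y -> j.

S -> d | Qd | jg; Q -> Y | YQ | dg; Y -> S | g | j | SQ | gQ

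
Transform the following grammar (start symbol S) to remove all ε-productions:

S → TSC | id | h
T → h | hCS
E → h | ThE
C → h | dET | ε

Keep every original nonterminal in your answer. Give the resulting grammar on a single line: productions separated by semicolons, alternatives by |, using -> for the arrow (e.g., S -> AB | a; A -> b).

Nullable set: {C}.
S -> TSC: C nullable, giving TS | TSC.
Drop C -> ε.
T -> hCS: C nullable, giving hCS | hS.
Unchanged (no nullable symbols): S -> h; S -> id; C -> dET; C -> h; E -> ThE; E -> h; T -> h.

S -> h | TS | id | TSC; C -> h | dET; E -> h | ThE; T -> h | hS | hCS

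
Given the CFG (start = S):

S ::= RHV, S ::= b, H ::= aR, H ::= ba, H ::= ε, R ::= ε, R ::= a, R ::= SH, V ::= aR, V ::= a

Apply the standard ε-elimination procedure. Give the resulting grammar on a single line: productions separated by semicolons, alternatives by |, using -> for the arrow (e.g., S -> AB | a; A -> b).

Nullable set: {H, R}.
S -> RHV: R, H nullable, giving HV | RHV | RV | V.
Drop H -> ε.
H -> aR: R nullable, giving a | aR.
Drop R -> ε.
R -> SH: H nullable, giving S | SH.
V -> aR: R nullable, giving a | aR.
Unchanged (no nullable symbols): S -> b; H -> ba; R -> a; V -> a.

S -> V | b | HV | RV | RHV; H -> a | aR | ba; R -> S | a | SH; V -> a | aR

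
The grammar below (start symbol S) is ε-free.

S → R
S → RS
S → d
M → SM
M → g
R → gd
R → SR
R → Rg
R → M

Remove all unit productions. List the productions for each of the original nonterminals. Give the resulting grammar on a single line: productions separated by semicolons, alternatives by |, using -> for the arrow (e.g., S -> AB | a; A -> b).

S -> d | g | RS | Rg | SM | SR | gd; M -> g | SM; R -> g | Rg | SM | SR | gd

Unit productions: R->M, S->R.
Unit pairs (A ⇒* B via units): (R,M), (S,M), (S,R).
S: inherits non-unit rules of {M, R, S} → RS | Rg | SM | SR | d | g | gd.
M: inherits non-unit rules of {M} → SM | g.
R: inherits non-unit rules of {M, R} → Rg | SM | SR | g | gd.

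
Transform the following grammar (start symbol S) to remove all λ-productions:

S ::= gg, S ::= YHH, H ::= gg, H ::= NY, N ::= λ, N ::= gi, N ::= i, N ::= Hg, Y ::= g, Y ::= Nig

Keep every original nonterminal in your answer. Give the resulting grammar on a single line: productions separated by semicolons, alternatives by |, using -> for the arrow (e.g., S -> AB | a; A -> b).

Nullable set: {N}.
H -> NY: N nullable, giving NY | Y.
Drop N -> λ.
Y -> Nig: N nullable, giving Nig | ig.
Unchanged (no nullable symbols): S -> YHH; S -> gg; H -> gg; N -> Hg; N -> gi; N -> i; Y -> g.

S -> gg | YHH; H -> Y | NY | gg; N -> i | Hg | gi; Y -> g | ig | Nig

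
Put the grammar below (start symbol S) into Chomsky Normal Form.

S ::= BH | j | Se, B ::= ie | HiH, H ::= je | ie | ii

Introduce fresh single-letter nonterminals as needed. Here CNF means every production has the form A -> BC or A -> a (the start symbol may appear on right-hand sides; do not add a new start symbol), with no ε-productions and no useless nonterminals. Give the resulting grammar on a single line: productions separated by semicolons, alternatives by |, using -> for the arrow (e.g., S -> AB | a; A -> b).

S -> j | BH | SC; A -> i; B -> AC | HE; C -> e; D -> j; E -> AH; H -> AA | AC | DC

No ε-productions.
No unit productions to eliminate.
TERM: introduce C -> e, A -> i, D -> j and substitute in every rule of length ≥2.
BIN: B -> HAH becomes B -> HE, E -> AH.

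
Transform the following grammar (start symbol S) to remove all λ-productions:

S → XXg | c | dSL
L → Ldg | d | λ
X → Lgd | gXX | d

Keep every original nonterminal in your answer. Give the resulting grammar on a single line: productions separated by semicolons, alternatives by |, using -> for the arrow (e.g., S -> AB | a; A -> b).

Nullable set: {L}.
S -> dSL: L nullable, giving dS | dSL.
Drop L -> λ.
L -> Ldg: L nullable, giving Ldg | dg.
X -> Lgd: L nullable, giving Lgd | gd.
Unchanged (no nullable symbols): S -> XXg; S -> c; L -> d; X -> d; X -> gXX.

S -> c | dS | XXg | dSL; L -> d | dg | Ldg; X -> d | gd | Lgd | gXX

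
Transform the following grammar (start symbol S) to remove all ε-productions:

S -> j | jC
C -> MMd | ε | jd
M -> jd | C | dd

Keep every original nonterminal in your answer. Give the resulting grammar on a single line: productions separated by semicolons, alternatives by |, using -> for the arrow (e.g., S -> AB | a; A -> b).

Nullable set: {C, M}.
S -> jC: C nullable, giving j | jC.
Drop C -> ε.
C -> MMd: M, M nullable, giving MMd | Md | d.
M -> C: C nullable, giving C.
Unchanged (no nullable symbols): S -> j; C -> jd; M -> dd; M -> jd.

S -> j | jC; C -> d | Md | jd | MMd; M -> C | dd | jd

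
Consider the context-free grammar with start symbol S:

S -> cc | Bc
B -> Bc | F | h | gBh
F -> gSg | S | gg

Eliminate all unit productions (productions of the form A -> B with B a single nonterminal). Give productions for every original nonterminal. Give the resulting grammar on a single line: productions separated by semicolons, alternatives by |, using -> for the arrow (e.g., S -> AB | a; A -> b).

S -> Bc | cc; B -> h | Bc | cc | gg | gBh | gSg; F -> Bc | cc | gg | gSg

Unit productions: B->F, F->S.
Unit pairs (A ⇒* B via units): (B,F), (B,S), (F,S).
S: inherits non-unit rules of {S} → Bc | cc.
B: inherits non-unit rules of {B, F, S} → Bc | cc | gBh | gSg | gg | h.
F: inherits non-unit rules of {F, S} → Bc | cc | gSg | gg.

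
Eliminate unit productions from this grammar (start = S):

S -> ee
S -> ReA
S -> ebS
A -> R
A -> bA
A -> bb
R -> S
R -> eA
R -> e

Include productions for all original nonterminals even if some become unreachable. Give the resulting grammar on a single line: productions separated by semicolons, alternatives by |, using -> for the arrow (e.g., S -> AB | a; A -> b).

S -> ee | ReA | ebS; A -> e | bA | bb | eA | ee | ReA | ebS; R -> e | eA | ee | ReA | ebS

Unit productions: A->R, R->S.
Unit pairs (A ⇒* B via units): (A,R), (A,S), (R,S).
S: inherits non-unit rules of {S} → ReA | ebS | ee.
A: inherits non-unit rules of {A, R, S} → ReA | bA | bb | e | eA | ebS | ee.
R: inherits non-unit rules of {R, S} → ReA | e | eA | ebS | ee.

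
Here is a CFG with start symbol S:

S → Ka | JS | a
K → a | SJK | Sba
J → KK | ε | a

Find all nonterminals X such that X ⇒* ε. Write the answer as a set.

{J}

Directly nullable (have an ε-rule): {J}.
Not nullable: K, S — each has a terminal in every rule's right-hand side or depends on a non-nullable symbol.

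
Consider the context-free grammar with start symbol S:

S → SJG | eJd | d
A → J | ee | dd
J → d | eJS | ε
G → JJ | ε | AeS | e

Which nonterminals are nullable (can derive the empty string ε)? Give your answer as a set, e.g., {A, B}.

Directly nullable (have an ε-rule): {G, J}.
A is nullable via A -> J (every symbol on the right is already known nullable).
Not nullable: S — each has a terminal in every rule's right-hand side or depends on a non-nullable symbol.

{A, G, J}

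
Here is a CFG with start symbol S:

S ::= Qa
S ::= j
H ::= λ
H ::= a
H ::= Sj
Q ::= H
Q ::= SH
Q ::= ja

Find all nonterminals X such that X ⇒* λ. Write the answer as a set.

Directly nullable (have an ε-rule): {H}.
Q is nullable via Q -> H (every symbol on the right is already known nullable).
Not nullable: S — each has a terminal in every rule's right-hand side or depends on a non-nullable symbol.

{H, Q}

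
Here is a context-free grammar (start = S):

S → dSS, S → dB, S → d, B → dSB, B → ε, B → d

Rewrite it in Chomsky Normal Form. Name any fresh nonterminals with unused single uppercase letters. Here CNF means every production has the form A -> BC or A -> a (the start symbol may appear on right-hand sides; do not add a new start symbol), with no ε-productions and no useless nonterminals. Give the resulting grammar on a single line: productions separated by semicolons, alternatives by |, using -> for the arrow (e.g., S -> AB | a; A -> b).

Nullable: {B}; after ε-elimination: S -> d | dB | dSS; B -> d | dS | dSB.
No unit productions to eliminate.
TERM: introduce A -> d and substitute in every rule of length ≥2.
BIN: B -> ASB becomes B -> AC, C -> SB; S -> ASS becomes S -> AD, D -> SS.

S -> d | AB | AD; A -> d; B -> d | AC | AS; C -> SB; D -> SS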